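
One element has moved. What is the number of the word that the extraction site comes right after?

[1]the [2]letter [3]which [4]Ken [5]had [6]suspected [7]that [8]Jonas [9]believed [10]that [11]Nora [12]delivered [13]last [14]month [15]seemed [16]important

The displaced element is "the letter" (word 2).
It is linked across 2 clause boundaries (that → that).
It functions as the direct object of "delivered", so the gap sits immediately after word 12 ("delivered").
Base order: Ken had suspected that Jonas believed that Nora delivered the letter last month.

12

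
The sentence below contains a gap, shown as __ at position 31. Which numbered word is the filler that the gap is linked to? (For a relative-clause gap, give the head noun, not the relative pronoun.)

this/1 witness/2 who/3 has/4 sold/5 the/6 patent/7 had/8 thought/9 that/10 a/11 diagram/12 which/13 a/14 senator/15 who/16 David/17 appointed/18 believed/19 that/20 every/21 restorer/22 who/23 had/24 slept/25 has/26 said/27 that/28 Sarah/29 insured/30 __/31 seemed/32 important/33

12

The gap at 31 is the object of "insured", inside a relative clause.
The relative pronoun is "which" (word 13); it is bound by the head noun immediately before it.
Its filler is the head noun "diagram", at word 12.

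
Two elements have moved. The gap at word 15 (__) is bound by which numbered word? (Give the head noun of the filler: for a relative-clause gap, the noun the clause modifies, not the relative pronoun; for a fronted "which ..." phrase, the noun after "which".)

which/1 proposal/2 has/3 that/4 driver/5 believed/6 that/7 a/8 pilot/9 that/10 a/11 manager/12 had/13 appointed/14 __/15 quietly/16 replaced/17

9

The marked gap is inside the relative clause, the direct object of "appointed".
Its filler is the head noun "pilot" (via "that"), at word 9.
(The other dependency links word 2 to a gap after word 17.)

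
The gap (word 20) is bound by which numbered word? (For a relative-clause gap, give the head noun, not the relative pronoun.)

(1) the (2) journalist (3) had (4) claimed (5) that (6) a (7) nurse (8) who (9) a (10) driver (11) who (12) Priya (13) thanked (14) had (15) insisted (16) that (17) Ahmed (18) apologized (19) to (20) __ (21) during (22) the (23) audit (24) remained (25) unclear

7

The gap at 20 is the prepositional object of "apologized", inside a relative clause.
The relative pronoun is "who" (word 8); it is bound by the head noun immediately before it.
Its filler is the head noun "nurse", at word 7.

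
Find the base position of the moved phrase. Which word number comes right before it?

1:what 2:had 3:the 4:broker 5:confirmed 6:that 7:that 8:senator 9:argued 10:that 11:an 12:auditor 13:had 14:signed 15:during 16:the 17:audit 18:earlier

The displaced element is "what" (word 1).
It is linked across 2 clause boundaries (that → that).
It functions as the direct object of "signed", so the gap sits immediately after word 14 ("signed").
Base order: The broker had confirmed that that senator argued that an auditor had signed what during the audit earlier.

14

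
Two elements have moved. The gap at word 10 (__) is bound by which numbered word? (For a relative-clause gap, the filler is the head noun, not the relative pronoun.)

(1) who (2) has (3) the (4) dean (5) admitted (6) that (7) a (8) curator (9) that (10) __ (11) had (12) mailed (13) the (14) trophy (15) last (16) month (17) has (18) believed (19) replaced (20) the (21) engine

The marked gap is inside the relative clause, the subject of "mailed".
Its filler is the head noun "curator" (via "that"), at word 8.
(The other dependency links word 1 to a gap after word 18.)

8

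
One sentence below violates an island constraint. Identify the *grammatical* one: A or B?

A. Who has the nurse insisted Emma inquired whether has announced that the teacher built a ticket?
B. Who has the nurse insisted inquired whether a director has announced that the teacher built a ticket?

B

In A, the wh-phrase is extracted from inside a wh-island (introduced by "whether"), which blocks movement.
In B, the extraction path crosses only that-complement boundaries, which are transparent.
So B is grammatical.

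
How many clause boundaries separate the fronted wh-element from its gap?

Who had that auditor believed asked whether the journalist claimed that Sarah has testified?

"who" is extracted from the subject of "asked".
Boundaries crossed, outermost first: [Ø] — 1 in total.

1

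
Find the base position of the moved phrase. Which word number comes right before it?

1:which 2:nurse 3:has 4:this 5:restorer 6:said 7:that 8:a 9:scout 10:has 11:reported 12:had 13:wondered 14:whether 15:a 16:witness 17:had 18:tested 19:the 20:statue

The displaced element is "which nurse" (word 2).
It is linked across 2 clause boundaries (that → Ø).
It functions as the subject of "wondered", so the gap sits immediately after word 11 ("reported").
Base order: This restorer has said that a scout has reported which nurse had wondered whether a witness had tested the statue.

11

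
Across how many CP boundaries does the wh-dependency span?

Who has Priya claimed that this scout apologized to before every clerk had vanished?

1

"who" is extracted from the PP object of "apologized".
Boundaries crossed, outermost first: [that] — 1 in total.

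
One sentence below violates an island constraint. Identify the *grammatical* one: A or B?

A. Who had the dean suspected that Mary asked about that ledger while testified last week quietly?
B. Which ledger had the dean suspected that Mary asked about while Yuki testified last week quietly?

In A, the wh-phrase is extracted from inside an adjunct island (introduced by "while"), which blocks movement.
In B, the extraction path crosses only that-complement boundaries, which are transparent.
So B is grammatical.

B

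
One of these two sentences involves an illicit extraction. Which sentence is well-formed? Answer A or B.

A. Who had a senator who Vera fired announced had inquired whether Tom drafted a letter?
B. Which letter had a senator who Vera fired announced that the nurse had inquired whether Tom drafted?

In B, the wh-phrase is extracted from inside a wh-island (introduced by "whether"), which blocks movement.
In A, the extraction path crosses only that-complement boundaries, which are transparent.
So A is grammatical.

A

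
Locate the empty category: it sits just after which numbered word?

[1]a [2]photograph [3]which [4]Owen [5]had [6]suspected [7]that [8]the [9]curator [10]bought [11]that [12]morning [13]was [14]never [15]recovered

The displaced element is "a photograph" (word 2).
It is linked across 1 clause boundary (that).
It functions as the direct object of "bought", so the gap sits immediately after word 10 ("bought").
Base order: Owen had suspected that the curator bought a photograph that morning.

10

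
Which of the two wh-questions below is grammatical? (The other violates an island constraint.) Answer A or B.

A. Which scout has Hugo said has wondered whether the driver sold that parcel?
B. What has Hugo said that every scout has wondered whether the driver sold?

In B, the wh-phrase is extracted from inside a wh-island (introduced by "whether"), which blocks movement.
In A, the extraction path crosses only that-complement boundaries, which are transparent.
So A is grammatical.

A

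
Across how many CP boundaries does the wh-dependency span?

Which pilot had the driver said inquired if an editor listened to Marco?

1

"which pilot" is extracted from the subject of "inquired".
Boundaries crossed, outermost first: [Ø] — 1 in total.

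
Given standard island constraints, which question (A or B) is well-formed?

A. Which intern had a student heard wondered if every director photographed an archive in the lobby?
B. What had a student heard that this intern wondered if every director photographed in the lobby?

In B, the wh-phrase is extracted from inside a wh-island (introduced by "if"), which blocks movement.
In A, the extraction path crosses only that-complement boundaries, which are transparent.
So A is grammatical.

A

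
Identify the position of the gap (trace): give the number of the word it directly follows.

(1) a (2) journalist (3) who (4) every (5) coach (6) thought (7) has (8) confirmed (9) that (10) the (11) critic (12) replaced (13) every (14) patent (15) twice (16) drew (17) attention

The displaced element is "a journalist" (word 2).
It is linked across 1 clause boundary (Ø).
It functions as the subject of "confirmed", so the gap sits immediately after word 6 ("thought").
Base order: Every coach thought a journalist has confirmed that the critic replaced every patent twice.

6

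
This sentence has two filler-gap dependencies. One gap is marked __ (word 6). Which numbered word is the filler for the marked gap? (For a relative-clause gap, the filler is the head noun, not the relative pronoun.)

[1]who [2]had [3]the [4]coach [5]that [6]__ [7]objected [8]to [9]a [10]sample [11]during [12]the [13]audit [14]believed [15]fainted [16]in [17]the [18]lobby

4

The marked gap is inside the relative clause, the subject of "objected".
Its filler is the head noun "coach" (via "that"), at word 4.
(The other dependency links word 1 to a gap after word 14.)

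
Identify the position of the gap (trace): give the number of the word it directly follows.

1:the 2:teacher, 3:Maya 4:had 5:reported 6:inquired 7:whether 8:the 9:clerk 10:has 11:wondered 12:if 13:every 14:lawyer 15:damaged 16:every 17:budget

The displaced element is "the teacher" (word 2).
It is linked across 1 clause boundary (Ø).
It functions as the subject of "inquired", so the gap sits immediately after word 5 ("reported").
Base order: Maya had reported that the teacher inquired whether the clerk has wondered if every lawyer damaged every budget.

5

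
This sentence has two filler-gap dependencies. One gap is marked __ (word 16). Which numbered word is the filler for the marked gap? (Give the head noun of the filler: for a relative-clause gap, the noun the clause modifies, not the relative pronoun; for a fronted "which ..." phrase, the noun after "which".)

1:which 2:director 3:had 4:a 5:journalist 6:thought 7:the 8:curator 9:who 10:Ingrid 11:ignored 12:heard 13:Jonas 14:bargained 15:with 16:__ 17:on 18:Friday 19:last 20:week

2

The marked gap is the object of the preposition "with" of "bargained".
Its filler is the fronted wh-phrase "which director", at word 2.
(The other dependency links word 8 to a gap after word 11.)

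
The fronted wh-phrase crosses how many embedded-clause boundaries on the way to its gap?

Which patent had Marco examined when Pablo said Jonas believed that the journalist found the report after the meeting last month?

"which patent" originates inside the matrix clause — no clause boundary is crossed.

0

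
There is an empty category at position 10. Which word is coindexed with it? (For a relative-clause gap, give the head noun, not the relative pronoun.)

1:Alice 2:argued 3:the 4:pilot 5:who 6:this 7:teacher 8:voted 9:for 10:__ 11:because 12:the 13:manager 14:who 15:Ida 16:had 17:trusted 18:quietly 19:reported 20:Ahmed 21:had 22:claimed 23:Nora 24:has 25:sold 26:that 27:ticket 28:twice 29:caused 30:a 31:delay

4

The gap at 10 is the prepositional object of "voted", inside a relative clause.
The relative pronoun is "who" (word 5); it is bound by the head noun immediately before it.
Its filler is the head noun "pilot", at word 4.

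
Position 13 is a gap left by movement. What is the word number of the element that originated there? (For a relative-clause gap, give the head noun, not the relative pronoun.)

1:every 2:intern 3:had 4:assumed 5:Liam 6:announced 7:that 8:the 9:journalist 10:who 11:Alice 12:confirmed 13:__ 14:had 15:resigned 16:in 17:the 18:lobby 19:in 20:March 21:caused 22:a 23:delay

9

The gap at 13 is the subject of "resigned", inside a relative clause.
The relative pronoun is "who" (word 10); it is bound by the head noun immediately before it.
Its filler is the head noun "journalist", at word 9.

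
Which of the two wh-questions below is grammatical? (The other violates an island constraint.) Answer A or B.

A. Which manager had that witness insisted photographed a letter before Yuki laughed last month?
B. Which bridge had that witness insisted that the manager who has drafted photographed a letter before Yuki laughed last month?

In B, the wh-phrase is extracted from inside a complex-NP island (relative clause) (introduced by "who"), which blocks movement.
In A, the extraction path crosses only that-complement boundaries, which are transparent.
So A is grammatical.

A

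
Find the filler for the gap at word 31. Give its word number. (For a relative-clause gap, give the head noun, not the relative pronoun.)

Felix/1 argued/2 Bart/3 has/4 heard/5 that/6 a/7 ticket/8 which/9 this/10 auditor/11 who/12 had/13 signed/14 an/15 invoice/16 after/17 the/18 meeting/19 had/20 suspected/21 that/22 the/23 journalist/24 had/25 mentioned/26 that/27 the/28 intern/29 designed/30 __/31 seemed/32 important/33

8

The gap at 31 is the object of "designed", inside a relative clause.
The relative pronoun is "which" (word 9); it is bound by the head noun immediately before it.
Its filler is the head noun "ticket", at word 8.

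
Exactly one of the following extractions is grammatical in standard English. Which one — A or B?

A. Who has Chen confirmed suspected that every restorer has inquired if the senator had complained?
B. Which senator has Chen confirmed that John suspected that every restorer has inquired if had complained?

In B, the wh-phrase is extracted from inside a wh-island (introduced by "if"), which blocks movement.
In A, the extraction path crosses only that-complement boundaries, which are transparent.
So A is grammatical.

A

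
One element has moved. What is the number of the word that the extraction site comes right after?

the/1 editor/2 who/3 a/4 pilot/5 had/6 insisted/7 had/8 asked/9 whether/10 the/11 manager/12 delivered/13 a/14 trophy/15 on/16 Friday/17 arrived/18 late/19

7

The displaced element is "the editor" (word 2).
It is linked across 1 clause boundary (Ø).
It functions as the subject of "asked", so the gap sits immediately after word 7 ("insisted").
Base order: A pilot had insisted that the editor had asked whether the manager delivered a trophy on Friday.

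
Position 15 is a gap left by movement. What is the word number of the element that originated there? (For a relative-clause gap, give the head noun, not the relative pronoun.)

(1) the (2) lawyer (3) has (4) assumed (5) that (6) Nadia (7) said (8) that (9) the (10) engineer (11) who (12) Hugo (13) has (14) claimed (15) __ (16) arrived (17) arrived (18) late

10

The gap at 15 is the subject of "arrived", inside a relative clause.
The relative pronoun is "who" (word 11); it is bound by the head noun immediately before it.
Its filler is the head noun "engineer", at word 10.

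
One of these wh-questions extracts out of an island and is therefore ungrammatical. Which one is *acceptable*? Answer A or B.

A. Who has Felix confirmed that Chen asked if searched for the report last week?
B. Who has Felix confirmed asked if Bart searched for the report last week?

B

In A, the wh-phrase is extracted from inside a wh-island (introduced by "if"), which blocks movement.
In B, the extraction path crosses only that-complement boundaries, which are transparent.
So B is grammatical.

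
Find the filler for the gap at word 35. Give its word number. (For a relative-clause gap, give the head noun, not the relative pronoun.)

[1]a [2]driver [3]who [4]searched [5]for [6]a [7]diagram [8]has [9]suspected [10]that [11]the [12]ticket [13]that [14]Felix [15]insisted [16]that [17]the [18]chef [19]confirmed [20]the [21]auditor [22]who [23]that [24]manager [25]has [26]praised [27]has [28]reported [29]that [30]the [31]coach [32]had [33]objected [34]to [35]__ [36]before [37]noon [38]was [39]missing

The gap at 35 is the prepositional object of "objected", inside a relative clause.
The relative pronoun is "that" (word 13); it is bound by the head noun immediately before it.
Its filler is the head noun "ticket", at word 12.

12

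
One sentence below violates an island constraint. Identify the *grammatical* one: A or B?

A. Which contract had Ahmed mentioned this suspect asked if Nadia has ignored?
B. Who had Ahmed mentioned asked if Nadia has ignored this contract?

In A, the wh-phrase is extracted from inside a wh-island (introduced by "if"), which blocks movement.
In B, the extraction path crosses only that-complement boundaries, which are transparent.
So B is grammatical.

B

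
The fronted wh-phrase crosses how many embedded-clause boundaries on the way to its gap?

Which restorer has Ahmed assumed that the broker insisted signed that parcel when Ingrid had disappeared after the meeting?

"which restorer" is extracted from the subject of "signed".
Boundaries crossed, outermost first: [that], [Ø] — 2 in total.

2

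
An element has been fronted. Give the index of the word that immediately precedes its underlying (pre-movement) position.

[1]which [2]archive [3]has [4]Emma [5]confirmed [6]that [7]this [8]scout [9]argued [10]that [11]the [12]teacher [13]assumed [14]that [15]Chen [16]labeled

16

The displaced element is "which archive" (word 2).
It is linked across 3 clause boundaries (that → that → that).
It functions as the direct object of "labeled", so the gap sits immediately after word 16 ("labeled").
Base order: Emma has confirmed that this scout argued that the teacher assumed that Chen labeled which archive.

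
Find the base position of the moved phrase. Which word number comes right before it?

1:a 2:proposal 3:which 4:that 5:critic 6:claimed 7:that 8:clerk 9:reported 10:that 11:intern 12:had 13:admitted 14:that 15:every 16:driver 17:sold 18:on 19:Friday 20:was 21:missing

17

The displaced element is "a proposal" (word 2).
It is linked across 3 clause boundaries (Ø → Ø → that).
It functions as the direct object of "sold", so the gap sits immediately after word 17 ("sold").
Base order: That critic claimed that clerk reported that intern had admitted that every driver sold a proposal on Friday.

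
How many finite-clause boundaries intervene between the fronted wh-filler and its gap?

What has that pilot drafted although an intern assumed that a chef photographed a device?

"what" originates inside the matrix clause — no clause boundary is crossed.

0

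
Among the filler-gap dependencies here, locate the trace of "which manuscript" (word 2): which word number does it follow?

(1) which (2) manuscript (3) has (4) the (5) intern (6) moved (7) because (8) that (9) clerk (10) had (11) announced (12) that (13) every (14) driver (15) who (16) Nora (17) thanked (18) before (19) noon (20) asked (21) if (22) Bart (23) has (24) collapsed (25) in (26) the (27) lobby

The displaced element is "which manuscript" (word 2).
It functions as the direct object of "moved", so the gap sits immediately after word 6 ("moved").
Base order: The intern has moved which manuscript because that clerk had announced that every driver who Nora thanked before noon asked if Bart has collapsed in the lobby.

6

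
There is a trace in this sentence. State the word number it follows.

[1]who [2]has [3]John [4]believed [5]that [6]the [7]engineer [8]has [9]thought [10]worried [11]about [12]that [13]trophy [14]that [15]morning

The displaced element is "who" (word 1).
It is linked across 2 clause boundaries (that → Ø).
It functions as the subject of "worried", so the gap sits immediately after word 9 ("thought").
Base order: John has believed that the engineer has thought that who worried about that trophy that morning.

9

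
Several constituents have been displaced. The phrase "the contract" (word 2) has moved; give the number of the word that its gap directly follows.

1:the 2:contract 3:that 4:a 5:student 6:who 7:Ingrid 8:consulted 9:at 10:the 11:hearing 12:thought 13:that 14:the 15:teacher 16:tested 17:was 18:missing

The displaced element is "the contract" (word 2).
It is linked across 1 clause boundary (that).
It functions as the direct object of "tested", so the gap sits immediately after word 16 ("tested").
Base order: A student who Ingrid consulted at the hearing thought that the teacher tested the contract.

16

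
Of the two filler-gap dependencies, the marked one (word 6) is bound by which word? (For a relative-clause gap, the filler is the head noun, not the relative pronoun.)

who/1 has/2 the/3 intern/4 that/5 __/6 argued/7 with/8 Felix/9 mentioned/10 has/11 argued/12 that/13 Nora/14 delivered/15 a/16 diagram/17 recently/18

The marked gap is inside the relative clause, the subject of "argued".
Its filler is the head noun "intern" (via "that"), at word 4.
(The other dependency links word 1 to a gap after word 10.)

4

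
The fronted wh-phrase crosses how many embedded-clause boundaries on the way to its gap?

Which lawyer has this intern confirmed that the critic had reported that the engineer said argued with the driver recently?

3

"which lawyer" is extracted from the subject of "argued".
Boundaries crossed, outermost first: [that], [that], [Ø] — 3 in total.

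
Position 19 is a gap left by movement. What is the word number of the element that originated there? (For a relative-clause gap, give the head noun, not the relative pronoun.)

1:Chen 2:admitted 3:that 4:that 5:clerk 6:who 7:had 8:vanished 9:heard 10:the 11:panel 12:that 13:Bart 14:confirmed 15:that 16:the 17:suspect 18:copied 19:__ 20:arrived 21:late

The gap at 19 is the object of "copied", inside a relative clause.
The relative pronoun is "that" (word 12); it is bound by the head noun immediately before it.
Its filler is the head noun "panel", at word 11.

11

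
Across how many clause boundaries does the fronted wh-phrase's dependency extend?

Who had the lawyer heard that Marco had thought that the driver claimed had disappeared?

"who" is extracted from the subject of "disappeared".
Boundaries crossed, outermost first: [that], [that], [Ø] — 3 in total.

3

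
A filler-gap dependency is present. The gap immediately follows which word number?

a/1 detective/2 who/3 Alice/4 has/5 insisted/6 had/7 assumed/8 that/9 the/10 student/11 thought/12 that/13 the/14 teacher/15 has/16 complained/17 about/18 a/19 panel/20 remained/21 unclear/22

The displaced element is "a detective" (word 2).
It is linked across 1 clause boundary (Ø).
It functions as the subject of "assumed", so the gap sits immediately after word 6 ("insisted").
Base order: Alice has insisted that a detective had assumed that the student thought that the teacher has complained about a panel.

6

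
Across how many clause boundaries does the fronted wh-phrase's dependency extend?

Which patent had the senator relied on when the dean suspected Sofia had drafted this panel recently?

0

"which patent" originates inside the matrix clause — no clause boundary is crossed.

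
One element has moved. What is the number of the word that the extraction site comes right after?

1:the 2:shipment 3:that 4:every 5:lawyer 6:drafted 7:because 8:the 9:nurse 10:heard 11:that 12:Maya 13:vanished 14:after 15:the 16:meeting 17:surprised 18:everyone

6

The displaced element is "the shipment" (word 2).
It functions as the direct object of "drafted", so the gap sits immediately after word 6 ("drafted").
Base order: Every lawyer drafted the shipment because the nurse heard that Maya vanished after the meeting.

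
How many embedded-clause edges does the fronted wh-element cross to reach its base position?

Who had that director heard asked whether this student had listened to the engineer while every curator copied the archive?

1

"who" is extracted from the subject of "asked".
Boundaries crossed, outermost first: [Ø] — 1 in total.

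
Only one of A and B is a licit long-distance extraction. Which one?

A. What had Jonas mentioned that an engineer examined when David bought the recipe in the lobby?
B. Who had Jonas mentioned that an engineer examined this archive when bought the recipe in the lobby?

In B, the wh-phrase is extracted from inside an adjunct island (introduced by "when"), which blocks movement.
In A, the extraction path crosses only that-complement boundaries, which are transparent.
So A is grammatical.

A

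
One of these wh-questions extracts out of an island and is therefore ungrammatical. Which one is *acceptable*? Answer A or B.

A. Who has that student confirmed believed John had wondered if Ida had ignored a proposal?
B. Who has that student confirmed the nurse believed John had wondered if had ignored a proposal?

In B, the wh-phrase is extracted from inside a wh-island (introduced by "if"), which blocks movement.
In A, the extraction path crosses only that-complement boundaries, which are transparent.
So A is grammatical.

A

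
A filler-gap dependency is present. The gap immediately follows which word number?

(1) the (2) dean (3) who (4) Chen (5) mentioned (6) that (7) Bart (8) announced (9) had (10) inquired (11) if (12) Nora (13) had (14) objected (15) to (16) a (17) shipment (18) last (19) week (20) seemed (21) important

8

The displaced element is "the dean" (word 2).
It is linked across 2 clause boundaries (that → Ø).
It functions as the subject of "inquired", so the gap sits immediately after word 8 ("announced").
Base order: Chen mentioned that Bart announced the dean had inquired if Nora had objected to a shipment last week.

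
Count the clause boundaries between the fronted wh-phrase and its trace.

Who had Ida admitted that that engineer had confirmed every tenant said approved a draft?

"who" is extracted from the subject of "approved".
Boundaries crossed, outermost first: [that], [Ø], [Ø] — 3 in total.

3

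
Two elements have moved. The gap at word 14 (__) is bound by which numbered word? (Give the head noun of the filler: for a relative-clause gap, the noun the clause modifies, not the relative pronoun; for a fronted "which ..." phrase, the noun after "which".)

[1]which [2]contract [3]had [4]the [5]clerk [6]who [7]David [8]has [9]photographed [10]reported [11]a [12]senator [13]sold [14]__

2

The marked gap is the direct object of "sold".
Its filler is the fronted wh-phrase "which contract", at word 2.
(The other dependency links word 5 to a gap after word 9.)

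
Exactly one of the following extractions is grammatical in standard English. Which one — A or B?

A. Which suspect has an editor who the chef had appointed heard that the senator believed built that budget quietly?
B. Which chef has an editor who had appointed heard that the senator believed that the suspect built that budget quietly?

A

In B, the wh-phrase is extracted from inside a complex-NP island (relative clause) (introduced by "who"), which blocks movement.
In A, the extraction path crosses only that-complement boundaries, which are transparent.
So A is grammatical.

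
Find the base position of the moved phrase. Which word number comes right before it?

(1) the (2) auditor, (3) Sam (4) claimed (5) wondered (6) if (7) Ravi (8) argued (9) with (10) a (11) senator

The displaced element is "the auditor" (word 2).
It is linked across 1 clause boundary (Ø).
It functions as the subject of "wondered", so the gap sits immediately after word 4 ("claimed").
Base order: Sam claimed that the auditor wondered if Ravi argued with a senator.

4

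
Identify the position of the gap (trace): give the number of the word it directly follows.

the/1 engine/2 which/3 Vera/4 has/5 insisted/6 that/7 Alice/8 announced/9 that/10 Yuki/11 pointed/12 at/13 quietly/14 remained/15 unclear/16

13

The displaced element is "the engine" (word 2).
It is linked across 2 clause boundaries (that → that).
It functions as the object of the preposition "at" of "pointed", so the gap sits immediately after word 13 ("at").
Base order: Vera has insisted that Alice announced that Yuki pointed at the engine quietly.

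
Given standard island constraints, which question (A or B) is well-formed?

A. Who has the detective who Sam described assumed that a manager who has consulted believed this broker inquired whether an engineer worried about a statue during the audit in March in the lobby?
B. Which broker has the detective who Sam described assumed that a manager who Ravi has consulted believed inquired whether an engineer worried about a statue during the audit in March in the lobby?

B

In A, the wh-phrase is extracted from inside a complex-NP island (relative clause) (introduced by "who"), which blocks movement.
In B, the extraction path crosses only that-complement boundaries, which are transparent.
So B is grammatical.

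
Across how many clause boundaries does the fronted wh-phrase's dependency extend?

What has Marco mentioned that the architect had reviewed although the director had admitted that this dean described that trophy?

"what" is extracted from the object of "reviewed".
Boundaries crossed, outermost first: [that] — 1 in total.

1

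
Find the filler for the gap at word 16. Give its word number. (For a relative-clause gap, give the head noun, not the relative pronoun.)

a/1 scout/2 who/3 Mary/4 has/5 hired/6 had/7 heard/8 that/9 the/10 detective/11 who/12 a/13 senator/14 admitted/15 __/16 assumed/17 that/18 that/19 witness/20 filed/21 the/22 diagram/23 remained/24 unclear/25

The gap at 16 is the subject of "assumed", inside a relative clause.
The relative pronoun is "who" (word 12); it is bound by the head noun immediately before it.
Its filler is the head noun "detective", at word 11.

11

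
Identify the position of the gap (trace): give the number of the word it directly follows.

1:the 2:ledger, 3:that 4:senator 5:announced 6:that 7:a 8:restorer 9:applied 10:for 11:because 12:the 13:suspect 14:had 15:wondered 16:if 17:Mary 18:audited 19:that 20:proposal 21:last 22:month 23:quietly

The displaced element is "the ledger" (word 2).
It is linked across 1 clause boundary (that).
It functions as the object of the preposition "for" of "applied", so the gap sits immediately after word 10 ("for").
Base order: That senator announced that a restorer applied for the ledger because the suspect had wondered if Mary audited that proposal last month quietly.

10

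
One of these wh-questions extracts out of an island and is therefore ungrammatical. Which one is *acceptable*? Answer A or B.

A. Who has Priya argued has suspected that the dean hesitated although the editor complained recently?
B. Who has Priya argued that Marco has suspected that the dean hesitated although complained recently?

A

In B, the wh-phrase is extracted from inside an adjunct island (introduced by "although"), which blocks movement.
In A, the extraction path crosses only that-complement boundaries, which are transparent.
So A is grammatical.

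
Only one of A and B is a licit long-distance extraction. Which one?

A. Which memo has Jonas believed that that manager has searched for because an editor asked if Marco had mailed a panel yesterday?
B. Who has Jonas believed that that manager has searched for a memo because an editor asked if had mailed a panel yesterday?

In B, the wh-phrase is extracted from inside an adjunct island (introduced by "because"), which blocks movement.
In A, the extraction path crosses only that-complement boundaries, which are transparent.
So A is grammatical.

A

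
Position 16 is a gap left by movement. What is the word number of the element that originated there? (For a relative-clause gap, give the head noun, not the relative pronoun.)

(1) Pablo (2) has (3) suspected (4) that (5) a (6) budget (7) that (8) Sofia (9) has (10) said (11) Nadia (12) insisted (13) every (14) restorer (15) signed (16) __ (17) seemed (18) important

The gap at 16 is the object of "signed", inside a relative clause.
The relative pronoun is "that" (word 7); it is bound by the head noun immediately before it.
Its filler is the head noun "budget", at word 6.

6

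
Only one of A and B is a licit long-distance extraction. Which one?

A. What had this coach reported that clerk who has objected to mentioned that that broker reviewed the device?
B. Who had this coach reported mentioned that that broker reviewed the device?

In A, the wh-phrase is extracted from inside a complex-NP island (relative clause) (introduced by "who"), which blocks movement.
In B, the extraction path crosses only that-complement boundaries, which are transparent.
So B is grammatical.

B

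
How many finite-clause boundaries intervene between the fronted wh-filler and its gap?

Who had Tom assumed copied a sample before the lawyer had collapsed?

"who" is extracted from the subject of "copied".
Boundaries crossed, outermost first: [Ø] — 1 in total.

1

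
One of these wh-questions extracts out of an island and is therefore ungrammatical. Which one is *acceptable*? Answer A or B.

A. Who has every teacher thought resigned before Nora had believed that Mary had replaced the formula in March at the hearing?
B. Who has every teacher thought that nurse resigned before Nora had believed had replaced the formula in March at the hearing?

A

In B, the wh-phrase is extracted from inside an adjunct island (introduced by "before"), which blocks movement.
In A, the extraction path crosses only that-complement boundaries, which are transparent.
So A is grammatical.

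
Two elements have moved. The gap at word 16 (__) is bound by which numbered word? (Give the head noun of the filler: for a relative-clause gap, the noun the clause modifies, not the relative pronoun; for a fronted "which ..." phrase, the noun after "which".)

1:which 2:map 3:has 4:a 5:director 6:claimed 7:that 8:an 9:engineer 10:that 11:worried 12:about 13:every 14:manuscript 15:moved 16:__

2

The marked gap is the direct object of "moved".
Its filler is the fronted wh-phrase "which map", at word 2.
(The other dependency links word 9 to a gap after word 10.)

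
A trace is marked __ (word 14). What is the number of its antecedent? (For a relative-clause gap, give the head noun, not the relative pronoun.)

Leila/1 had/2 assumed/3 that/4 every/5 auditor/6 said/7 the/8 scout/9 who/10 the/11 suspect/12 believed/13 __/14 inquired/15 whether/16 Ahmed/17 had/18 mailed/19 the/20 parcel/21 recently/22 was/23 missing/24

The gap at 14 is the subject of "inquired", inside a relative clause.
The relative pronoun is "who" (word 10); it is bound by the head noun immediately before it.
Its filler is the head noun "scout", at word 9.

9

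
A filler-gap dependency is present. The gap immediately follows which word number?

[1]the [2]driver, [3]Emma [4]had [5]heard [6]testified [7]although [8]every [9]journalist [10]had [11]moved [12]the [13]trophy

The displaced element is "the driver" (word 2).
It is linked across 1 clause boundary (Ø).
It functions as the subject of "testified", so the gap sits immediately after word 5 ("heard").
Base order: Emma had heard that the driver testified although every journalist had moved the trophy.

5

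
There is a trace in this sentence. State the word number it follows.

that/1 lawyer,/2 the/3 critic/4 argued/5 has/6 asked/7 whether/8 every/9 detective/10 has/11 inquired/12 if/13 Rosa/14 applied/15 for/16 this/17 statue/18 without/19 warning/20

The displaced element is "that lawyer" (word 2).
It is linked across 1 clause boundary (Ø).
It functions as the subject of "asked", so the gap sits immediately after word 5 ("argued").
Base order: The critic argued that that lawyer has asked whether every detective has inquired if Rosa applied for this statue without warning.

5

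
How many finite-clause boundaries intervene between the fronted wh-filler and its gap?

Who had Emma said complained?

1

"who" is extracted from the subject of "complained".
Boundaries crossed, outermost first: [Ø] — 1 in total.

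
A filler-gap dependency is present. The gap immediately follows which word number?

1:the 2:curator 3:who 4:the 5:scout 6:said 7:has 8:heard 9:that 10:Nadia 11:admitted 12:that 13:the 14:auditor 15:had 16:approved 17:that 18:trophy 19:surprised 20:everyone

6

The displaced element is "the curator" (word 2).
It is linked across 1 clause boundary (Ø).
It functions as the subject of "heard", so the gap sits immediately after word 6 ("said").
Base order: The scout said the curator has heard that Nadia admitted that the auditor had approved that trophy.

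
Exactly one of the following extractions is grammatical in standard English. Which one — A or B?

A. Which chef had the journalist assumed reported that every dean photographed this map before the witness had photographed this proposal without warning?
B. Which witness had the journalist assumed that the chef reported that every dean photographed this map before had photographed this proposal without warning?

A

In B, the wh-phrase is extracted from inside an adjunct island (introduced by "before"), which blocks movement.
In A, the extraction path crosses only that-complement boundaries, which are transparent.
So A is grammatical.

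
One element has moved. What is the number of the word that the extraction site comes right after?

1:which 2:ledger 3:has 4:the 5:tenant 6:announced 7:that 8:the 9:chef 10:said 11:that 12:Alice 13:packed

13

The displaced element is "which ledger" (word 2).
It is linked across 2 clause boundaries (that → that).
It functions as the direct object of "packed", so the gap sits immediately after word 13 ("packed").
Base order: The tenant has announced that the chef said that Alice packed which ledger.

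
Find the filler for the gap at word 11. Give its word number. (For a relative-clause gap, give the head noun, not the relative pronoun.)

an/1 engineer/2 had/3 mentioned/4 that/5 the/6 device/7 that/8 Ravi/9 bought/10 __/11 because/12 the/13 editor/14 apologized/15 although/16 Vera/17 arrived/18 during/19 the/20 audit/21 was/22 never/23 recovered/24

7

The gap at 11 is the object of "bought", inside a relative clause.
The relative pronoun is "that" (word 8); it is bound by the head noun immediately before it.
Its filler is the head noun "device", at word 7.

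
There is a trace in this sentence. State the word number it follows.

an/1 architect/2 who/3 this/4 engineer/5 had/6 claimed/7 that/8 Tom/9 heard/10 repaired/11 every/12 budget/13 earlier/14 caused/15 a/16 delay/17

10

The displaced element is "an architect" (word 2).
It is linked across 2 clause boundaries (that → Ø).
It functions as the subject of "repaired", so the gap sits immediately after word 10 ("heard").
Base order: This engineer had claimed that Tom heard an architect repaired every budget earlier.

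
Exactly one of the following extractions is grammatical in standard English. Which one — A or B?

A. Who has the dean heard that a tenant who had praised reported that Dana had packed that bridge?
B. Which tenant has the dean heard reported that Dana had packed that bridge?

In A, the wh-phrase is extracted from inside a complex-NP island (relative clause) (introduced by "who"), which blocks movement.
In B, the extraction path crosses only that-complement boundaries, which are transparent.
So B is grammatical.

B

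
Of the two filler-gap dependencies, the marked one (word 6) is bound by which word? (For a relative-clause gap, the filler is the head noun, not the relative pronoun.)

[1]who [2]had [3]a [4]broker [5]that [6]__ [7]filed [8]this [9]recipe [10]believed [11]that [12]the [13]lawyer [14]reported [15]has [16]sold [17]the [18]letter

The marked gap is inside the relative clause, the subject of "filed".
Its filler is the head noun "broker" (via "that"), at word 4.
(The other dependency links word 1 to a gap after word 14.)

4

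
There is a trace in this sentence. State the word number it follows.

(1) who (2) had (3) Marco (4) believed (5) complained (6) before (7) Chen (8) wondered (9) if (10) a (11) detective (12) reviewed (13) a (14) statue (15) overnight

4

The displaced element is "who" (word 1).
It is linked across 1 clause boundary (Ø).
It functions as the subject of "complained", so the gap sits immediately after word 4 ("believed").
Base order: Marco had believed who complained before Chen wondered if a detective reviewed a statue overnight.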